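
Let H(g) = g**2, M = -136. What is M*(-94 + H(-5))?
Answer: 9384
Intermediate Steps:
M*(-94 + H(-5)) = -136*(-94 + (-5)**2) = -136*(-94 + 25) = -136*(-69) = 9384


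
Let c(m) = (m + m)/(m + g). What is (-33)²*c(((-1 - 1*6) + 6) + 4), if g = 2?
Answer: 6534/5 ≈ 1306.8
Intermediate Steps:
c(m) = 2*m/(2 + m) (c(m) = (m + m)/(m + 2) = (2*m)/(2 + m) = 2*m/(2 + m))
(-33)²*c(((-1 - 1*6) + 6) + 4) = (-33)²*(2*(((-1 - 1*6) + 6) + 4)/(2 + (((-1 - 1*6) + 6) + 4))) = 1089*(2*(((-1 - 6) + 6) + 4)/(2 + (((-1 - 6) + 6) + 4))) = 1089*(2*((-7 + 6) + 4)/(2 + ((-7 + 6) + 4))) = 1089*(2*(-1 + 4)/(2 + (-1 + 4))) = 1089*(2*3/(2 + 3)) = 1089*(2*3/5) = 1089*(2*3*(⅕)) = 1089*(6/5) = 6534/5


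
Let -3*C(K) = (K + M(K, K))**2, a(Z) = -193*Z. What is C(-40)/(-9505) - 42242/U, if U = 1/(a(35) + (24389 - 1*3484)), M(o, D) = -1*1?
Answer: -17044108412819/28515 ≈ -5.9772e+8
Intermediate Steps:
M(o, D) = -1
U = 1/14150 (U = 1/(-193*35 + (24389 - 1*3484)) = 1/(-6755 + (24389 - 3484)) = 1/(-6755 + 20905) = 1/14150 ≈ 7.0671e-5)
C(K) = -(-1 + K)**2/3 (C(K) = -(K - 1)**2/3 = -(-1 + K)**2/3)
C(-40)/(-9505) - 42242/U = -(-1 - 40)**2/3/(-9505) - 42242/1/14150 = -1/3*(-41)**2*(-1/9505) - 42242*14150 = -1/3*1681*(-1/9505) - 597724300 = -1681/3*(-1/9505) - 597724300 = 1681/28515 - 597724300 = -17044108412819/28515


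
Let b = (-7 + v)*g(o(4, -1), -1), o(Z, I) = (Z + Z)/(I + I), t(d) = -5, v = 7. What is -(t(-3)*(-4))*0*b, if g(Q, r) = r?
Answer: 0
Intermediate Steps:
o(Z, I) = Z/I (o(Z, I) = (2*Z)/((2*I)) = (2*Z)*(1/(2*I)) = Z/I)
b = 0 (b = (-7 + 7)*(-1) = 0*(-1) = 0)
-(t(-3)*(-4))*0*b = --5*(-4)*0*0 = -20*0*0 = -0*0 = -1*0 = 0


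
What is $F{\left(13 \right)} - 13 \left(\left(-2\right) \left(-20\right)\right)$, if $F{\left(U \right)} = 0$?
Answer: $-520$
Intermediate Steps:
$F{\left(13 \right)} - 13 \left(\left(-2\right) \left(-20\right)\right) = 0 - 13 \left(\left(-2\right) \left(-20\right)\right) = 0 - 520 = -520$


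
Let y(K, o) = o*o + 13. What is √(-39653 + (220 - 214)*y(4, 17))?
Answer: I*√37841 ≈ 194.53*I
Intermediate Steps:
y(K, o) = 13 + o² (y(K, o) = o² + 13 = 13 + o²)
√(-39653 + (220 - 214)*y(4, 17)) = √(-39653 + (220 - 214)*(13 + 17²)) = √(-39653 + 6*(13 + 289)) = √(-39653 + 6*302) = √(-39653 + 1812) = √(-37841) = I*√37841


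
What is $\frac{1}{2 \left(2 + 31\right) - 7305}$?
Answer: $- \frac{1}{7239} \approx -0.00013814$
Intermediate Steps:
$\frac{1}{2 \left(2 + 31\right) - 7305} = \frac{1}{2 \cdot 33 - 7305} = \frac{1}{66 - 7305} = \frac{1}{-7239} = - \frac{1}{7239}$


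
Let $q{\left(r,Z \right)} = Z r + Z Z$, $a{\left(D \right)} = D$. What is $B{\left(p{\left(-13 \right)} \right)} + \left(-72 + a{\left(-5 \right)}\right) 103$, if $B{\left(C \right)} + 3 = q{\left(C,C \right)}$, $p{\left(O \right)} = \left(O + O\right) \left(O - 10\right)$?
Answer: $707274$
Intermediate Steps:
$p{\left(O \right)} = 2 O \left(-10 + O\right)$
$q{\left(r,Z \right)} = Z^{2} + Z r$ ($q{\left(r,Z \right)} = Z r + Z^{2} = Z^{2} + Z r$)
$B{\left(C \right)} = -3 + 2 C^{2}$ ($B{\left(C \right)} = -3 + C \left(C + C\right) = -3 + C 2 C = -3 + 2 C^{2}$)
$B{\left(p{\left(-13 \right)} \right)} + \left(-72 + a{\left(-5 \right)}\right) 103 = \left(-3 + 2 \left(2 \left(-13\right) \left(-10 - 13\right)\right)^{2}\right) + \left(-72 - 5\right) 103 = \left(-3 + 2 \left(2 \left(-13\right) \left(-23\right)\right)^{2}\right) - 7931 = \left(-3 + 2 \cdot 598^{2}\right) - 7931 = \left(-3 + 2 \cdot 357604\right) - 7931 = \left(-3 + 715208\right) - 7931 = 715205 - 7931 = 707274$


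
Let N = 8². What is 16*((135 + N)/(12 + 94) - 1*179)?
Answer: -150200/53 ≈ -2834.0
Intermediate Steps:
N = 64
16*((135 + N)/(12 + 94) - 1*179) = 16*((135 + 64)/(12 + 94) - 1*179) = 16*(199/106 - 179) = 16*(-18775/106) = -150200/53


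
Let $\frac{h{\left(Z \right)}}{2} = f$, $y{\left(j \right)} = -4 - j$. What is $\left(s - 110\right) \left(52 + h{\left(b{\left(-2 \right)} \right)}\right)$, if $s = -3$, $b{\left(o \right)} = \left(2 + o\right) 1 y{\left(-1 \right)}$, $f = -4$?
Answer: $-4972$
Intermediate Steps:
$b{\left(o \right)} = -6 - 3 o$ ($b{\left(o \right)} = \left(2 + o\right) 1 \left(-4 - -1\right) = \left(2 + o\right) \left(-4 + 1\right) = \left(2 + o\right) \left(-3\right) = -6 - 3 o$)
$h{\left(Z \right)} = -8$ ($h{\left(Z \right)} = 2 \left(-4\right) = -8$)
$\left(s - 110\right) \left(52 + h{\left(b{\left(-2 \right)} \right)}\right) = \left(-3 - 110\right) \left(52 - 8\right) = \left(-113\right) 44 = -4972$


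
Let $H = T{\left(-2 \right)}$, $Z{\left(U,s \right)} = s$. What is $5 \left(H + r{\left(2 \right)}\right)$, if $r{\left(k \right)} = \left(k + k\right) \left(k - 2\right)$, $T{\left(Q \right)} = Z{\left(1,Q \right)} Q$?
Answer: $20$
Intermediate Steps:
$T{\left(Q \right)} = Q^{2}$ ($T{\left(Q \right)} = Q Q = Q^{2}$)
$H = 4$ ($H = \left(-2\right)^{2} = 4$)
$r{\left(k \right)} = 2 k \left(-2 + k\right)$
$5 \left(H + r{\left(2 \right)}\right) = 5 \left(4 + 2 \cdot 2 \left(-2 + 2\right)\right) = 5 \left(4 + 2 \cdot 2 \cdot 0\right) = 5 \left(4 + 0\right) = 5 \cdot 4 = 20$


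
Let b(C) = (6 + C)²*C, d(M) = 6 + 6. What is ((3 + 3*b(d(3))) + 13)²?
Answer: 136422400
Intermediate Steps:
d(M) = 12
b(C) = C*(6 + C)²
((3 + 3*b(d(3))) + 13)² = ((3 + 3*(12*(6 + 12)²)) + 13)² = ((3 + 3*(12*18²)) + 13)² = ((3 + 3*(12*324)) + 13)² = ((3 + 3*3888) + 13)² = ((3 + 11664) + 13)² = (11667 + 13)² = 11680² = 136422400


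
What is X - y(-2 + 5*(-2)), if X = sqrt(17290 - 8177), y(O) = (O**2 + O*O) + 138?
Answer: -426 + sqrt(9113) ≈ -330.54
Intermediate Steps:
y(O) = 138 + 2*O**2 (y(O) = (O**2 + O**2) + 138 = 2*O**2 + 138 = 138 + 2*O**2)
X = sqrt(9113) ≈ 95.462
X - y(-2 + 5*(-2)) = sqrt(9113) - (138 + 2*(-2 + 5*(-2))**2) = sqrt(9113) - (138 + 2*(-2 - 10)**2) = sqrt(9113) - (138 + 2*(-12)**2) = sqrt(9113) - (138 + 2*144) = sqrt(9113) - (138 + 288) = sqrt(9113) - 1*426 = sqrt(9113) - 426 = -426 + sqrt(9113)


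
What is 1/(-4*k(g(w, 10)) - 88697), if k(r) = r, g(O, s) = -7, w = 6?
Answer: -1/88669 ≈ -1.1278e-5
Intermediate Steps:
1/(-4*k(g(w, 10)) - 88697) = 1/(-4*(-7) - 88697) = 1/(28 - 88697) = 1/(-88669) = -1/88669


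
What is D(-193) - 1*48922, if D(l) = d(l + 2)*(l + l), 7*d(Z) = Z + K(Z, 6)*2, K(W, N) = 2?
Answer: -270272/7 ≈ -38610.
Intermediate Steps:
d(Z) = 4/7 + Z/7 (d(Z) = (Z + 2*2)/7 = (Z + 4)/7 = (4 + Z)/7 = 4/7 + Z/7)
D(l) = 2*l*(6/7 + l/7) (D(l) = (4/7 + (l + 2)/7)*(l + l) = (4/7 + (2 + l)/7)*(2*l) = (4/7 + (2/7 + l/7))*(2*l) = (6/7 + l/7)*(2*l) = 2*l*(6/7 + l/7))
D(-193) - 1*48922 = (2/7)*(-193)*(6 - 193) - 1*48922 = (2/7)*(-193)*(-187) - 48922 = 72182/7 - 48922 = -270272/7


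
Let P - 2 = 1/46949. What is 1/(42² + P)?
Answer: 46949/82911935 ≈ 0.00056625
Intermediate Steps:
P = 93899/46949 (P = 2 + 1/46949 = 93899/46949 ≈ 2.0000)
1/(42² + P) = 1/(42² + 93899/46949) = 1/(1764 + 93899/46949) = 1/(82911935/46949) = 46949/82911935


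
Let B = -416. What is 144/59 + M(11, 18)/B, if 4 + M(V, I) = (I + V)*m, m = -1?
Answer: 61851/24544 ≈ 2.5200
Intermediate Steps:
M(V, I) = -4 - I - V (M(V, I) = -4 + (I + V)*(-1) = -4 + (-I - V) = -4 - I - V)
144/59 + M(11, 18)/B = 144/59 + (-4 - 1*18 - 1*11)/(-416) = 144*(1/59) + (-4 - 18 - 11)*(-1/416) = 144/59 - 33*(-1/416) = 144/59 + 33/416 = 61851/24544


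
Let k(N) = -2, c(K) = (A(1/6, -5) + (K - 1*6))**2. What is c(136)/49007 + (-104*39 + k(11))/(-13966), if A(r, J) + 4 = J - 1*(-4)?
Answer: 208544578/342215881 ≈ 0.60940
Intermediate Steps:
A(r, J) = J (A(r, J) = -4 + (J - 1*(-4)) = -4 + (J + 4) = -4 + (4 + J) = J)
c(K) = (-11 + K)**2 (c(K) = (-5 + (K - 1*6))**2 = (-5 + (K - 6))**2 = (-5 + (-6 + K))**2 = (-11 + K)**2)
c(136)/49007 + (-104*39 + k(11))/(-13966) = (-11 + 136)**2/49007 + (-104*39 - 2)/(-13966) = 125**2*(1/49007) + (-4056 - 2)*(-1/13966) = 15625*(1/49007) - 4058*(-1/13966) = 15625/49007 + 2029/6983 = 208544578/342215881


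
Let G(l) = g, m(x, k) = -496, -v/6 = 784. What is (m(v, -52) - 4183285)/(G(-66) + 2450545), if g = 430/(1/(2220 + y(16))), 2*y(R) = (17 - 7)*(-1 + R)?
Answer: -4183781/3437395 ≈ -1.2171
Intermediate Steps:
v = -4704 (v = -6*784 = -4704)
y(R) = -5 + 5*R (y(R) = ((17 - 7)*(-1 + R))/2 = (10*(-1 + R))/2 = (-10 + 10*R)/2 = -5 + 5*R)
g = 986850 (g = 430/(1/(2220 + (-5 + 5*16))) = 430/(1/(2220 + (-5 + 80))) = 430/(1/(2220 + 75)) = 430/(1/2295) = 430*2295 = 986850)
G(l) = 986850
(m(v, -52) - 4183285)/(G(-66) + 2450545) = (-496 - 4183285)/(986850 + 2450545) = -4183781/3437395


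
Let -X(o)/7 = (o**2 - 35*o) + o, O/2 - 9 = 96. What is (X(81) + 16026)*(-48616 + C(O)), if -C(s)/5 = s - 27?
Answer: 526167813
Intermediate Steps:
O = 210 (O = 18 + 2*96 = 18 + 192 = 210)
C(s) = 135 - 5*s (C(s) = -5*(s - 27) = -5*(-27 + s) = 135 - 5*s)
X(o) = -7*o**2 + 238*o (X(o) = -7*((o**2 - 35*o) + o) = -7*(o**2 - 34*o) = -7*o**2 + 238*o)
(X(81) + 16026)*(-48616 + C(O)) = (7*81*(34 - 1*81) + 16026)*(-48616 + (135 - 5*210)) = (7*81*(34 - 81) + 16026)*(-48616 + (135 - 1050)) = (7*81*(-47) + 16026)*(-48616 - 915) = (-26649 + 16026)*(-49531) = -10623*(-49531) = 526167813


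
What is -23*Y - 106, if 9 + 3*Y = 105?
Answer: -842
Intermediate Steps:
Y = 32 (Y = -3 + (⅓)*105 = -3 + 35 = 32)
-23*Y - 106 = -23*32 - 106 = -736 - 106 = -842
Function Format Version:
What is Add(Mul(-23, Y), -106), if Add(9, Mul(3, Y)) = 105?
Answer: -842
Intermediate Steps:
Y = 32 (Y = Add(-3, Mul(Rational(1, 3), 105)) = Add(-3, 35) = 32)
Add(Mul(-23, Y), -106) = Add(Mul(-23, 32), -106) = Add(-736, -106) = -842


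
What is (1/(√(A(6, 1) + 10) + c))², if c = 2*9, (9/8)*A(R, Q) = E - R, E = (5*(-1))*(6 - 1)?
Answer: 9/(54 + I*√158)² ≈ 0.0026268 - 0.001293*I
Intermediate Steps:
E = -25 (E = -5*5 = -25)
A(R, Q) = -200/9 - 8*R/9 (A(R, Q) = 8*(-25 - R)/9 = -200/9 - 8*R/9)
c = 18
(1/(√(A(6, 1) + 10) + c))² = (1/(√((-200/9 - 8/9*6) + 10) + 18))² = (1/(√((-200/9 - 16/3) + 10) + 18))² = (1/(√(-248/9 + 10) + 18))² = (1/(√(-158/9) + 18))² = (1/(I*√158/3 + 18))² = (1/(18 + I*√158/3))² = (18 + I*√158/3)⁻²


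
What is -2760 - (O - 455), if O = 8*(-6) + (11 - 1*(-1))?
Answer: -2269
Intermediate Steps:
O = -36 (O = -48 + (11 + 1) = -48 + 12 = -36)
-2760 - (O - 455) = -2760 - (-36 - 455) = -2760 - 1*(-491) = -2760 + 491 = -2269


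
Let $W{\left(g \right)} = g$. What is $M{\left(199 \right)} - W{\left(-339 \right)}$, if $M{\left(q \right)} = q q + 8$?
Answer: $39948$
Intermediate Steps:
$M{\left(q \right)} = 8 + q^{2}$ ($M{\left(q \right)} = q^{2} + 8 = 8 + q^{2}$)
$M{\left(199 \right)} - W{\left(-339 \right)} = \left(8 + 199^{2}\right) - -339 = \left(8 + 39601\right) + 339 = 39609 + 339 = 39948$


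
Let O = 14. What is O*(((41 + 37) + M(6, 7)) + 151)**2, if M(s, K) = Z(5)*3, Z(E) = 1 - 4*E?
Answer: 414176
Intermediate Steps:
M(s, K) = -57 (M(s, K) = (1 - 4*5)*3 = (1 - 20)*3 = -19*3 = -57)
O*(((41 + 37) + M(6, 7)) + 151)**2 = 14*(((41 + 37) - 57) + 151)**2 = 14*((78 - 57) + 151)**2 = 14*(21 + 151)**2 = 14*172**2 = 14*29584 = 414176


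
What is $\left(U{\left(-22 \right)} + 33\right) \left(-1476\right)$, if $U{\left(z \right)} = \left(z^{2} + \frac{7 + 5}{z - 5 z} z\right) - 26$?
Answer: $-720288$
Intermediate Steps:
$U{\left(z \right)} = -29 + z^{2}$ ($U{\left(z \right)} = \left(z^{2} + \frac{12}{\left(-4\right) z} z\right) - 26 = \left(z^{2} + 12 \left(- \frac{1}{4 z}\right) z\right) - 26 = \left(z^{2} + - \frac{3}{z} z\right) - 26 = \left(z^{2} - 3\right) - 26 = \left(-3 + z^{2}\right) - 26 = -29 + z^{2}$)
$\left(U{\left(-22 \right)} + 33\right) \left(-1476\right) = \left(\left(-29 + \left(-22\right)^{2}\right) + 33\right) \left(-1476\right) = \left(\left(-29 + 484\right) + 33\right) \left(-1476\right) = \left(455 + 33\right) \left(-1476\right) = 488 \left(-1476\right) = -720288$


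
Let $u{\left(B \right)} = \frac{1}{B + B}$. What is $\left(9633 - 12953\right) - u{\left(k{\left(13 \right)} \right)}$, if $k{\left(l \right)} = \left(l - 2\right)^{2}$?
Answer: $- \frac{803441}{242} \approx -3320.0$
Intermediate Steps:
$k{\left(l \right)} = \left(-2 + l\right)^{2}$
$u{\left(B \right)} = \frac{1}{2 B}$
$\left(9633 - 12953\right) - u{\left(k{\left(13 \right)} \right)} = \left(9633 - 12953\right) - \frac{1}{2 \left(-2 + 13\right)^{2}} = \left(9633 - 12953\right) - \frac{1}{2 \cdot 11^{2}} = -3320 - \frac{1}{2 \cdot 121} = -3320 - \frac{1}{2} \cdot \frac{1}{121} = -3320 - \frac{1}{242} = - \frac{803441}{242}$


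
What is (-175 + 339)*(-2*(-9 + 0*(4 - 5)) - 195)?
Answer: -29028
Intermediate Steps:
(-175 + 339)*(-2*(-9 + 0*(4 - 5)) - 195) = 164*(-2*(-9 + 0*(-1)) - 195) = 164*(-2*(-9 + 0) - 195) = 164*(-2*(-9) - 195) = 164*(18 - 195) = 164*(-177) = -29028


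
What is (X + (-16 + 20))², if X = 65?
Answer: 4761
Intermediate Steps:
(X + (-16 + 20))² = (65 + (-16 + 20))² = (65 + 4)² = 69² = 4761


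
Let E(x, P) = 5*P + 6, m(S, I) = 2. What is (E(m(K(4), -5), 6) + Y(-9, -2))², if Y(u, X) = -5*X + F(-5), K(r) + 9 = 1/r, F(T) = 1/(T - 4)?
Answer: 170569/81 ≈ 2105.8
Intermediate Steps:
F(T) = 1/(-4 + T)
K(r) = -9 + 1/r
Y(u, X) = -⅑ - 5*X (Y(u, X) = -5*X + 1/(-4 - 5) = -5*X + 1/(-9) = -5*X - ⅑ = -⅑ - 5*X)
E(x, P) = 6 + 5*P
(E(m(K(4), -5), 6) + Y(-9, -2))² = ((6 + 5*6) + (-⅑ - 5*(-2)))² = ((6 + 30) + (-⅑ + 10))² = (36 + 89/9)² = (413/9)² = 170569/81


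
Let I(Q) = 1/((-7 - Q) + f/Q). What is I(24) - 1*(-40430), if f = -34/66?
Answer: 993323878/24569 ≈ 40430.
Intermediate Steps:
f = -17/33 (f = -34*1/66 = -17/33 ≈ -0.51515)
I(Q) = 1/(-7 - Q - 17/(33*Q)) (I(Q) = 1/((-7 - Q) - 17/(33*Q)) = 1/(-7 - Q - 17/(33*Q)))
I(24) - 1*(-40430) = -33*24/(17 + 33*24**2 + 231*24) - 1*(-40430) = -33*24/(17 + 33*576 + 5544) + 40430 = -33*24/(17 + 19008 + 5544) + 40430 = -33*24/24569 + 40430 = -33*24*1/24569 + 40430 = -792/24569 + 40430 = 993323878/24569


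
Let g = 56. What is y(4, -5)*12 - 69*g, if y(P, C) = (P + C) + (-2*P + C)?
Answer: -4032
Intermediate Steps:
y(P, C) = -P + 2*C (y(P, C) = (C + P) + (C - 2*P) = -P + 2*C)
y(4, -5)*12 - 69*g = (-1*4 + 2*(-5))*12 - 69*56 = (-4 - 10)*12 - 3864 = -14*12 - 3864 = -168 - 3864 = -4032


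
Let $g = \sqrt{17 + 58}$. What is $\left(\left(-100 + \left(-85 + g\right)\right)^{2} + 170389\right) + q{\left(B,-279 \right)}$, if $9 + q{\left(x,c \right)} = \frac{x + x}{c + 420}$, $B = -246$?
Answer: $\frac{9619796}{47} - 1850 \sqrt{3} \approx 2.0147 \cdot 10^{5}$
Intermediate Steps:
$g = 5 \sqrt{3}$ ($g = \sqrt{75} = 5 \sqrt{3} \approx 8.6602$)
$q{\left(x,c \right)} = -9 + \frac{2 x}{420 + c}$ ($q{\left(x,c \right)} = -9 + \frac{x + x}{c + 420} = -9 + \frac{2 x}{420 + c}$)
$\left(\left(-100 + \left(-85 + g\right)\right)^{2} + 170389\right) + q{\left(B,-279 \right)} = \left(\left(-100 - \left(85 - 5 \sqrt{3}\right)\right)^{2} + 170389\right) + \frac{-3780 - -2511 + 2 \left(-246\right)}{420 - 279} = \left(\left(-185 + 5 \sqrt{3}\right)^{2} + 170389\right) + \frac{-3780 + 2511 - 492}{141} = \left(170389 + \left(-185 + 5 \sqrt{3}\right)^{2}\right) + \frac{1}{141} \left(-1761\right) = \left(170389 + \left(-185 + 5 \sqrt{3}\right)^{2}\right) - \frac{587}{47} = \frac{8007696}{47} + \left(-185 + 5 \sqrt{3}\right)^{2}$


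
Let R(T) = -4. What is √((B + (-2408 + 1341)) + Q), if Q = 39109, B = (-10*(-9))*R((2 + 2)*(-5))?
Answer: √37682 ≈ 194.12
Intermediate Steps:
B = -360 (B = -10*(-9)*(-4) = 90*(-4) = -360)
√((B + (-2408 + 1341)) + Q) = √((-360 + (-2408 + 1341)) + 39109) = √((-360 - 1067) + 39109) = √(-1427 + 39109) = √37682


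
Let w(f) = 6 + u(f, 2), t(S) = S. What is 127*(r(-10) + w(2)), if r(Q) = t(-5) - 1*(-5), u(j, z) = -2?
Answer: 508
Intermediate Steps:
r(Q) = 0 (r(Q) = -5 - 1*(-5) = -5 + 5 = 0)
w(f) = 4 (w(f) = 6 - 2 = 4)
127*(r(-10) + w(2)) = 127*(0 + 4) = 127*4 = 508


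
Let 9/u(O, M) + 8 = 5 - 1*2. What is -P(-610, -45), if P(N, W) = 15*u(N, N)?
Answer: 27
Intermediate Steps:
u(O, M) = -9/5 (u(O, M) = 9/(-8 + (5 - 1*2)) = 9/(-8 + (5 - 2)) = 9/(-8 + 3) = 9/(-5) = 9*(-⅕) = -9/5)
P(N, W) = -27 (P(N, W) = 15*(-9/5) = -27)
-P(-610, -45) = -1*(-27) = 27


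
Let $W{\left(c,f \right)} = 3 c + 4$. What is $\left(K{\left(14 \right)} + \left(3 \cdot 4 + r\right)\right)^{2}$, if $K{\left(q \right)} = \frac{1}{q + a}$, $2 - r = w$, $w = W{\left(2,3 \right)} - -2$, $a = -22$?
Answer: $\frac{225}{64} \approx 3.5156$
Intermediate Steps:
$W{\left(c,f \right)} = 4 + 3 c$
$w = 12$ ($w = \left(4 + 3 \cdot 2\right) - -2 = \left(4 + 6\right) + 2 = 10 + 2 = 12$)
$r = -10$ ($r = 2 - 12 = -10$)
$K{\left(q \right)} = \frac{1}{-22 + q}$ ($K{\left(q \right)} = \frac{1}{q - 22} = \frac{1}{-22 + q}$)
$\left(K{\left(14 \right)} + \left(3 \cdot 4 + r\right)\right)^{2} = \left(\frac{1}{-22 + 14} + \left(3 \cdot 4 - 10\right)\right)^{2} = \left(\frac{1}{-8} + \left(12 - 10\right)\right)^{2} = \left(- \frac{1}{8} + 2\right)^{2} = \left(\frac{15}{8}\right)^{2} = \frac{225}{64}$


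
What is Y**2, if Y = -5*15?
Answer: 5625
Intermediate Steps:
Y = -75
Y**2 = (-75)**2 = 5625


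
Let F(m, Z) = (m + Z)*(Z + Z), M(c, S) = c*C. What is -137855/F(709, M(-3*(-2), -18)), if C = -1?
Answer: 137855/8436 ≈ 16.341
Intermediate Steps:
M(c, S) = -c (M(c, S) = c*(-1) = -c)
F(m, Z) = 2*Z*(Z + m) (F(m, Z) = (Z + m)*(2*Z) = 2*Z*(Z + m))
-137855/F(709, M(-3*(-2), -18)) = -137855*(-1/(12*(-(-3)*(-2) + 709))) = -137855*(-1/(12*(-1*6 + 709))) = -137855*(-1/(12*(-6 + 709))) = -137855/(2*(-6)*703) = -137855/(-8436) = -137855*(-1/8436) = 137855/8436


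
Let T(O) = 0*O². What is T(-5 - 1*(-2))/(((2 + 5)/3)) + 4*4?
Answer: 16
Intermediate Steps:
T(O) = 0
T(-5 - 1*(-2))/(((2 + 5)/3)) + 4*4 = 0/((2 + 5)/3) + 4*4 = 0/((⅓)*7) + 16 = 0/(7/3) + 16 = (3/7)*0 + 16 = 0 + 16 = 16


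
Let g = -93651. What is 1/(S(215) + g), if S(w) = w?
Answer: -1/93436 ≈ -1.0703e-5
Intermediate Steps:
1/(S(215) + g) = 1/(215 - 93651) = 1/(-93436) = -1/93436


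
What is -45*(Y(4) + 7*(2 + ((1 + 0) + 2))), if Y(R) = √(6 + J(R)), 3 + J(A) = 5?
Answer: -1575 - 90*√2 ≈ -1702.3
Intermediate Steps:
J(A) = 2 (J(A) = -3 + 5 = 2)
Y(R) = 2*√2 (Y(R) = √(6 + 2) = √8 = 2*√2)
-45*(Y(4) + 7*(2 + ((1 + 0) + 2))) = -45*(2*√2 + 7*(2 + ((1 + 0) + 2))) = -45*(2*√2 + 7*(2 + (1 + 2))) = -45*(2*√2 + 7*(2 + 3)) = -45*(2*√2 + 7*5) = -45*(2*√2 + 35) = -45*(35 + 2*√2) = -1575 - 90*√2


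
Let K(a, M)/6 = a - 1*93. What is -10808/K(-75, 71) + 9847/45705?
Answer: 2999437/274230 ≈ 10.938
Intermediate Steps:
K(a, M) = -558 + 6*a (K(a, M) = 6*(a - 1*93) = 6*(a - 93) = 6*(-93 + a) = -558 + 6*a)
-10808/K(-75, 71) + 9847/45705 = -10808/(-558 + 6*(-75)) + 9847/45705 = -10808/(-558 - 450) + 9847*(1/45705) = -10808/(-1008) + 9847/45705 = -10808*(-1/1008) + 9847/45705 = 193/18 + 9847/45705 = 2999437/274230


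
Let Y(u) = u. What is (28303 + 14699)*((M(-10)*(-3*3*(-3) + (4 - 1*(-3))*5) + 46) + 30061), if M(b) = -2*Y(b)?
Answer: 1347983694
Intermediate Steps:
M(b) = -2*b
(28303 + 14699)*((M(-10)*(-3*3*(-3) + (4 - 1*(-3))*5) + 46) + 30061) = (28303 + 14699)*(((-2*(-10))*(-3*3*(-3) + (4 - 1*(-3))*5) + 46) + 30061) = 43002*((20*(-9*(-3) + (4 + 3)*5) + 46) + 30061) = 43002*((20*(27 + 7*5) + 46) + 30061) = 43002*((20*(27 + 35) + 46) + 30061) = 43002*((20*62 + 46) + 30061) = 43002*((1240 + 46) + 30061) = 43002*(1286 + 30061) = 43002*31347 = 1347983694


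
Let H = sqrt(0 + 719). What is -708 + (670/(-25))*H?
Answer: -708 - 134*sqrt(719)/5 ≈ -1426.6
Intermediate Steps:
H = sqrt(719) ≈ 26.814
-708 + (670/(-25))*H = -708 + (670/(-25))*sqrt(719) = -708 + (670*(-1/25))*sqrt(719) = -708 - 134*sqrt(719)/5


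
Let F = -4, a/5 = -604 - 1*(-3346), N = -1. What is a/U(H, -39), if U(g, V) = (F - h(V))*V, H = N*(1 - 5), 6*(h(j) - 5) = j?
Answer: 1828/13 ≈ 140.62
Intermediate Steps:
h(j) = 5 + j/6
a = 13710 (a = 5*(-604 - 1*(-3346)) = 5*(-604 + 3346) = 5*2742 = 13710)
H = 4 (H = -(1 - 5) = -1*(-4) = 4)
U(g, V) = V*(-9 - V/6) (U(g, V) = (-4 - (5 + V/6))*V = (-4 + (-5 - V/6))*V = (-9 - V/6)*V = V*(-9 - V/6))
a/U(H, -39) = 13710/((-⅙*(-39)*(54 - 39))) = 13710/((-⅙*(-39)*15)) = 13710/(195/2) = 13710*(2/195) = 1828/13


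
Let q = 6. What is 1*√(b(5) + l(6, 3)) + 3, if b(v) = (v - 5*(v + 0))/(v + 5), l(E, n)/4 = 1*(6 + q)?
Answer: 3 + √46 ≈ 9.7823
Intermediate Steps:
l(E, n) = 48 (l(E, n) = 4*(1*(6 + 6)) = 4*(1*12) = 4*12 = 48)
b(v) = -4*v/(5 + v) (b(v) = (v - 5*v)/(5 + v) = (-4*v)/(5 + v) = -4*v/(5 + v))
1*√(b(5) + l(6, 3)) + 3 = 1*√(-4*5/(5 + 5) + 48) + 3 = 1*√(-4*5/10 + 48) + 3 = 1*√(-4*5*⅒ + 48) + 3 = 1*√(-2 + 48) + 3 = 1*√46 + 3 = √46 + 3 = 3 + √46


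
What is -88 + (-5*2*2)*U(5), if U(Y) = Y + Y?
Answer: -288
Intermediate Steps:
U(Y) = 2*Y
-88 + (-5*2*2)*U(5) = -88 + (-5*2*2)*(2*5) = -88 - 10*2*10 = -88 - 20*10 = -88 - 200 = -288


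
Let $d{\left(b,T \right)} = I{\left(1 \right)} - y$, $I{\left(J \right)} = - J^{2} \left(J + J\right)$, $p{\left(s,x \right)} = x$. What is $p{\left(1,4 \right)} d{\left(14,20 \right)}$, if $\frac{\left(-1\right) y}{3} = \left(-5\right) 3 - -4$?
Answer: $-140$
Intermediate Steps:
$y = 33$ ($y = - 3 \left(\left(-5\right) 3 - -4\right) = - 3 \left(-15 + 4\right) = \left(-3\right) \left(-11\right) = 33$)
$I{\left(J \right)} = - 2 J^{3}$ ($I{\left(J \right)} = - J^{2} \cdot 2 J = - 2 J^{3}$)
$d{\left(b,T \right)} = -35$ ($d{\left(b,T \right)} = - 2 \cdot 1^{3} - 33 = \left(-2\right) 1 - 33 = -2 - 33 = -35$)
$p{\left(1,4 \right)} d{\left(14,20 \right)} = 4 \left(-35\right) = -140$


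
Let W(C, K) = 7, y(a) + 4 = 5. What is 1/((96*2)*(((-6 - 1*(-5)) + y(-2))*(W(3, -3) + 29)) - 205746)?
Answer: -1/205746 ≈ -4.8604e-6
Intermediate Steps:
y(a) = 1 (y(a) = -4 + 5 = 1)
1/((96*2)*(((-6 - 1*(-5)) + y(-2))*(W(3, -3) + 29)) - 205746) = 1/((96*2)*(((-6 - 1*(-5)) + 1)*(7 + 29)) - 205746) = 1/(192*(((-6 + 5) + 1)*36) - 205746) = 1/(192*((-1 + 1)*36) - 205746) = 1/(192*(0*36) - 205746) = 1/(192*0 - 205746) = 1/(0 - 205746) = 1/(-205746) = -1/205746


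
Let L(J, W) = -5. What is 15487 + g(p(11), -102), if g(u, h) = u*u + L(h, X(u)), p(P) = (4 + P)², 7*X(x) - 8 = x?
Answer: 66107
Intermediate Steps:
X(x) = 8/7 + x/7
g(u, h) = -5 + u² (g(u, h) = u*u - 5 = u² - 5 = -5 + u²)
15487 + g(p(11), -102) = 15487 + (-5 + ((4 + 11)²)²) = 15487 + (-5 + (15²)²) = 15487 + (-5 + 225²) = 15487 + (-5 + 50625) = 15487 + 50620 = 66107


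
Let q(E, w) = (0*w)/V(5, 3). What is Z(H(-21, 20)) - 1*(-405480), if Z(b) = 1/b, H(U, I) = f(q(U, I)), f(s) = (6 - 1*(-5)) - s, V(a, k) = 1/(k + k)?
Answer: 4460281/11 ≈ 4.0548e+5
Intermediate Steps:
V(a, k) = 1/(2*k)
q(E, w) = 0 (q(E, w) = (0*w)/(((½)/3)) = 0/(((½)*(⅓))) = 0/(⅙) = 0*6 = 0)
f(s) = 11 - s (f(s) = (6 + 5) - s = 11 - s)
H(U, I) = 11 (H(U, I) = 11 - 1*0 = 11 + 0 = 11)
Z(H(-21, 20)) - 1*(-405480) = 1/11 - 1*(-405480) = 1/11 + 405480 = 4460281/11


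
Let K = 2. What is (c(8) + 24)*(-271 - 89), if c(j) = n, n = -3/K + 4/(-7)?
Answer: -55260/7 ≈ -7894.3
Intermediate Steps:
n = -29/14 (n = -3/2 + 4/(-7) = -3*1/2 + 4*(-1/7) = -3/2 - 4/7 = -29/14 ≈ -2.0714)
c(j) = -29/14
(c(8) + 24)*(-271 - 89) = (-29/14 + 24)*(-271 - 89) = (307/14)*(-360) = -55260/7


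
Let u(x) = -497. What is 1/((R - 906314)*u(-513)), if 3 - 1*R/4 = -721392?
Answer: -1/983695202 ≈ -1.0166e-9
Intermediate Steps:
R = 2885580 (R = 12 - 4*(-721392) = 12 + 2885568 = 2885580)
1/((R - 906314)*u(-513)) = 1/((2885580 - 906314)*(-497)) = -1/497/1979266 = (1/1979266)*(-1/497) = -1/983695202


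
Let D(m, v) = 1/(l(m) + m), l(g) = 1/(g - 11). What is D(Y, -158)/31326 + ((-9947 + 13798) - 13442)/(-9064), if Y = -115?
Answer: 725630997657/685759679704 ≈ 1.0581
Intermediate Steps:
l(g) = 1/(-11 + g)
D(m, v) = 1/(m + 1/(-11 + m)) (D(m, v) = 1/(1/(-11 + m) + m) = 1/(m + 1/(-11 + m)))
D(Y, -158)/31326 + ((-9947 + 13798) - 13442)/(-9064) = ((-11 - 115)/(1 - 115*(-11 - 115)))/31326 + ((-9947 + 13798) - 13442)/(-9064) = (-126/(1 - 115*(-126)))*(1/31326) + (3851 - 13442)*(-1/9064) = (-126/(1 + 14490))*(1/31326) - 9591*(-1/9064) = (-126/14491)*(1/31326) + 9591/9064 = ((1/14491)*(-126))*(1/31326) + 9591/9064 = -126/14491*1/31326 + 9591/9064 = -21/75657511 + 9591/9064 = 725630997657/685759679704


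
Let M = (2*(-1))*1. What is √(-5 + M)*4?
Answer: 4*I*√7 ≈ 10.583*I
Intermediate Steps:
M = -2 (M = -2*1 = -2)
√(-5 + M)*4 = √(-5 - 2)*4 = √(-7)*4 = (I*√7)*4 = 4*I*√7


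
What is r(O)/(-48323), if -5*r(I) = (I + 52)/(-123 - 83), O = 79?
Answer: -131/49772690 ≈ -2.6320e-6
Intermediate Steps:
r(I) = 26/515 + I/1030 (r(I) = -(I + 52)/(5*(-123 - 83)) = -(52 + I)/(5*(-206)) = -(52 + I)*(-1)/(5*206) = -(-26/103 - I/206)/5 = 26/515 + I/1030)
r(O)/(-48323) = (26/515 + (1/1030)*79)/(-48323) = (26/515 + 79/1030)*(-1/48323) = (131/1030)*(-1/48323) = -131/49772690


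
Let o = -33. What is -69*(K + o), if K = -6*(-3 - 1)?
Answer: 621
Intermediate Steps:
K = 24 (K = -6*(-4) = 24)
-69*(K + o) = -69*(24 - 33) = -69*(-9) = 621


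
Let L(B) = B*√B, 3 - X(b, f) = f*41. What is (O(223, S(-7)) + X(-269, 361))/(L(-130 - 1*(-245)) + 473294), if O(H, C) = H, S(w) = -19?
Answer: -299924350/9739377807 + 72875*√115/9739377807 ≈ -0.030715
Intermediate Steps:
X(b, f) = 3 - 41*f (X(b, f) = 3 - f*41 = 3 - 41*f)
L(B) = B^(3/2)
(O(223, S(-7)) + X(-269, 361))/(L(-130 - 1*(-245)) + 473294) = (223 + (3 - 41*361))/((-130 - 1*(-245))^(3/2) + 473294) = (223 + (3 - 14801))/((-130 + 245)^(3/2) + 473294) = (223 - 14798)/(115^(3/2) + 473294) = -14575/(115*√115 + 473294) = -14575/(473294 + 115*√115)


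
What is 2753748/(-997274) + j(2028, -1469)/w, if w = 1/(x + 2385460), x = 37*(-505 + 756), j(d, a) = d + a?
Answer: 667507186673127/498637 ≈ 1.3387e+9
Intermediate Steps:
j(d, a) = a + d
x = 9287 (x = 37*251 = 9287)
w = 1/2394747 (w = 1/(9287 + 2385460) = 1/2394747 ≈ 4.1758e-7)
2753748/(-997274) + j(2028, -1469)/w = 2753748/(-997274) + (-1469 + 2028)/(1/2394747) = 2753748*(-1/997274) + 559*2394747 = -1376874/498637 + 1338663573 = 667507186673127/498637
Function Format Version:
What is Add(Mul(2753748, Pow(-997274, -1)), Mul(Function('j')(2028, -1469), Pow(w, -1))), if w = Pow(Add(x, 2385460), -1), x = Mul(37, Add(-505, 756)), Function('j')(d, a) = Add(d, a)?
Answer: Rational(667507186673127, 498637) ≈ 1.3387e+9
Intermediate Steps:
Function('j')(d, a) = Add(a, d)
x = 9287 (x = Mul(37, 251) = 9287)
w = Rational(1, 2394747) (w = Pow(Add(9287, 2385460), -1) = Pow(2394747, -1) = Rational(1, 2394747) ≈ 4.1758e-7)
Add(Mul(2753748, Pow(-997274, -1)), Mul(Function('j')(2028, -1469), Pow(w, -1))) = Add(Mul(2753748, Pow(-997274, -1)), Mul(Add(-1469, 2028), Pow(Rational(1, 2394747), -1))) = Add(Mul(2753748, Rational(-1, 997274)), Mul(559, 2394747)) = Add(Rational(-1376874, 498637), 1338663573) = Rational(667507186673127, 498637)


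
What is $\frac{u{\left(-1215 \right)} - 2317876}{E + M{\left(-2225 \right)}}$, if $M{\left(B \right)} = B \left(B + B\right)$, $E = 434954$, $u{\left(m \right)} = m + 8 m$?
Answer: $- \frac{2328811}{10336204} \approx -0.22531$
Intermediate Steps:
$u{\left(m \right)} = 9 m$
$M{\left(B \right)} = 2 B^{2}$ ($M{\left(B \right)} = B 2 B = 2 B^{2}$)
$\frac{u{\left(-1215 \right)} - 2317876}{E + M{\left(-2225 \right)}} = \frac{9 \left(-1215\right) - 2317876}{434954 + 2 \left(-2225\right)^{2}} = \frac{-10935 - 2317876}{434954 + 2 \cdot 4950625} = - \frac{2328811}{434954 + 9901250} = - \frac{2328811}{10336204}$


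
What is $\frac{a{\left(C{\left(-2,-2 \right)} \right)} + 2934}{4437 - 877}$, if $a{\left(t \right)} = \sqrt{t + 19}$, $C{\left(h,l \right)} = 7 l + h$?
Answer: $\frac{1467}{1780} + \frac{\sqrt{3}}{3560} \approx 0.82464$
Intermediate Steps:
$C{\left(h,l \right)} = h + 7 l$
$a{\left(t \right)} = \sqrt{19 + t}$
$\frac{a{\left(C{\left(-2,-2 \right)} \right)} + 2934}{4437 - 877} = \frac{\sqrt{19 + \left(-2 + 7 \left(-2\right)\right)} + 2934}{4437 - 877} = \frac{\sqrt{19 - 16} + 2934}{3560} = \left(\sqrt{19 - 16} + 2934\right) \frac{1}{3560} = \left(\sqrt{3} + 2934\right) \frac{1}{3560} = \left(2934 + \sqrt{3}\right) \frac{1}{3560} = \frac{1467}{1780} + \frac{\sqrt{3}}{3560}$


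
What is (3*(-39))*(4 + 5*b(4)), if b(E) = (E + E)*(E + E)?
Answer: -37908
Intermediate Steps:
b(E) = 4*E² (b(E) = (2*E)*(2*E) = 4*E²)
(3*(-39))*(4 + 5*b(4)) = (3*(-39))*(4 + 5*(4*4²)) = -117*(4 + 5*(4*16)) = -117*(4 + 5*64) = -117*(4 + 320) = -117*324 = -37908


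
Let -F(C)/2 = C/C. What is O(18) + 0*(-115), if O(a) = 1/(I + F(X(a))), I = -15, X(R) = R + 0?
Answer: -1/17 ≈ -0.058824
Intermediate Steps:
X(R) = R
F(C) = -2 (F(C) = -2*C/C = -2*1 = -2)
O(a) = -1/17 (O(a) = 1/(-15 - 2) = 1/(-17) = -1/17)
O(18) + 0*(-115) = -1/17 + 0*(-115) = -1/17 + 0 = -1/17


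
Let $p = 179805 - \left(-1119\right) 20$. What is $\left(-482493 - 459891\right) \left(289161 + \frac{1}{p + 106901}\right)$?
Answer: $- \frac{42113075653371624}{154543} \approx -2.725 \cdot 10^{11}$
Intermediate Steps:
$p = 202185$ ($p = 179805 - -22380 = 179805 + 22380 = 202185$)
$\left(-482493 - 459891\right) \left(289161 + \frac{1}{p + 106901}\right) = \left(-482493 - 459891\right) \left(289161 + \frac{1}{202185 + 106901}\right) = - 942384 \left(289161 + \frac{1}{309086}\right) = \left(-942384\right) \frac{89375616847}{309086} = - \frac{42113075653371624}{154543}$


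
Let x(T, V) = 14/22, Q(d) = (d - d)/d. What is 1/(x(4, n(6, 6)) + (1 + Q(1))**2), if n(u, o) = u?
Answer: 11/18 ≈ 0.61111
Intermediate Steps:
Q(d) = 0 (Q(d) = 0/d = 0)
x(T, V) = 7/11 (x(T, V) = 14*(1/22) = 7/11)
1/(x(4, n(6, 6)) + (1 + Q(1))**2) = 1/(7/11 + (1 + 0)**2) = 1/(7/11 + 1**2) = 1/(7/11 + 1) = 1/(18/11) = 11/18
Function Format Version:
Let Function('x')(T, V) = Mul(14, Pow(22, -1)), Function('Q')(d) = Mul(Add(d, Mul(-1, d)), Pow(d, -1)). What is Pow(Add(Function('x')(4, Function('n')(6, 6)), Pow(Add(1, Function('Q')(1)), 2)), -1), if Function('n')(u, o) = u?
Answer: Rational(11, 18) ≈ 0.61111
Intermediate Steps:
Function('Q')(d) = 0 (Function('Q')(d) = Mul(0, Pow(d, -1)) = 0)
Function('x')(T, V) = Rational(7, 11) (Function('x')(T, V) = Mul(14, Rational(1, 22)) = Rational(7, 11))
Pow(Add(Function('x')(4, Function('n')(6, 6)), Pow(Add(1, Function('Q')(1)), 2)), -1) = Pow(Add(Rational(7, 11), Pow(Add(1, 0), 2)), -1) = Pow(Add(Rational(7, 11), Pow(1, 2)), -1) = Pow(Add(Rational(7, 11), 1), -1) = Pow(Rational(18, 11), -1) = Rational(11, 18)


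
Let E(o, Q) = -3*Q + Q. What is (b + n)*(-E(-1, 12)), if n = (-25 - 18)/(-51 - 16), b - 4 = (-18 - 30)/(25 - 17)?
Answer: -2184/67 ≈ -32.597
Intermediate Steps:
E(o, Q) = -2*Q
b = -2 (b = 4 + (-18 - 30)/(25 - 17) = 4 - 48/8 = 4 - 48*1/8 = 4 - 6 = -2)
n = 43/67 (n = -43/(-67) = -43*(-1/67) = 43/67 ≈ 0.64179)
(b + n)*(-E(-1, 12)) = (-2 + 43/67)*(-(-2)*12) = -(-91)*(-24)/67 = -91/67*24 = -2184/67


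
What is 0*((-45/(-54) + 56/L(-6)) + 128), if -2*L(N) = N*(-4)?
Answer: 0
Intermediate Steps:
L(N) = 2*N (L(N) = -N*(-4)/2 = -(-2)*N = 2*N)
0*((-45/(-54) + 56/L(-6)) + 128) = 0*((-45/(-54) + 56/((2*(-6)))) + 128) = 0*((-45*(-1/54) + 56/(-12)) + 128) = 0*((⅚ + 56*(-1/12)) + 128) = 0*((⅚ - 14/3) + 128) = 0*(-23/6 + 128) = 0*(745/6) = 0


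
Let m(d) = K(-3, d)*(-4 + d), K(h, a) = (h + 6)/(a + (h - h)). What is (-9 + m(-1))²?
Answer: 36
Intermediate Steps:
K(h, a) = (6 + h)/a (K(h, a) = (6 + h)/(a + 0) = (6 + h)/a)
m(d) = 3*(-4 + d)/d (m(d) = ((6 - 3)/d)*(-4 + d) = (3/d)*(-4 + d) = 3*(-4 + d)/d)
(-9 + m(-1))² = (-9 + (3 - 12/(-1)))² = (-9 + (3 - 12*(-1)))² = (-9 + (3 + 12))² = (-9 + 15)² = 6² = 36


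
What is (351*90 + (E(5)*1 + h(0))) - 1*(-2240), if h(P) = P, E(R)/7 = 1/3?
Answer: 101497/3 ≈ 33832.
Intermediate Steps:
E(R) = 7/3
(351*90 + (E(5)*1 + h(0))) - 1*(-2240) = (351*90 + ((7/3)*1 + 0)) - 1*(-2240) = (31590 + (7/3 + 0)) + 2240 = (31590 + 7/3) + 2240 = 94777/3 + 2240 = 101497/3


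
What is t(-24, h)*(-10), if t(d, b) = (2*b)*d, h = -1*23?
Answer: -11040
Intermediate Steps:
h = -23
t(d, b) = 2*b*d
t(-24, h)*(-10) = (2*(-23)*(-24))*(-10) = 1104*(-10) = -11040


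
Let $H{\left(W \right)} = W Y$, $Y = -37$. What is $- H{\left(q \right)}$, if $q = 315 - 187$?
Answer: $4736$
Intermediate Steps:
$q = 128$
$H{\left(W \right)} = - 37 W$ ($H{\left(W \right)} = W \left(-37\right) = - 37 W$)
$- H{\left(q \right)} = - \left(-37\right) 128 = \left(-1\right) \left(-4736\right) = 4736$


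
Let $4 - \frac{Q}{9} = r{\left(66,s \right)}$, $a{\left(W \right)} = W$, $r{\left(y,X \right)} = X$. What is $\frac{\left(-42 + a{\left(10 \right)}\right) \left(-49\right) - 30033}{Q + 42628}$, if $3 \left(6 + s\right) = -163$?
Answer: $- \frac{28465}{43207} \approx -0.6588$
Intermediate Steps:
$s = - \frac{181}{3}$ ($s = -6 + \frac{1}{3} \left(-163\right) = -6 - \frac{163}{3} = - \frac{181}{3} \approx -60.333$)
$Q = 579$ ($Q = 36 - -543 = 36 + 543 = 579$)
$\frac{\left(-42 + a{\left(10 \right)}\right) \left(-49\right) - 30033}{Q + 42628} = \frac{\left(-42 + 10\right) \left(-49\right) - 30033}{579 + 42628} = \frac{\left(-32\right) \left(-49\right) - 30033}{43207} = \left(1568 - 30033\right) \frac{1}{43207} = \left(-28465\right) \frac{1}{43207} = - \frac{28465}{43207}$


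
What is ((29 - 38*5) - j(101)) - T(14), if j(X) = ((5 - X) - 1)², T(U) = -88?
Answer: -9482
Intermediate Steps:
j(X) = (4 - X)²
((29 - 38*5) - j(101)) - T(14) = ((29 - 38*5) - (-4 + 101)²) - 1*(-88) = ((29 - 190) - 1*97²) + 88 = (-161 - 1*9409) + 88 = (-161 - 9409) + 88 = -9570 + 88 = -9482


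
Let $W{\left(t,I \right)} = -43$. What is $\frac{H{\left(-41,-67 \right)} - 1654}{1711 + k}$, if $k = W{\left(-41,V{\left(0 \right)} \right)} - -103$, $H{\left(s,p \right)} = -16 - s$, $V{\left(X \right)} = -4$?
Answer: $- \frac{1629}{1771} \approx -0.91982$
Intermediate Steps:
$k = 60$ ($k = -43 - -103 = -43 + 103 = 60$)
$\frac{H{\left(-41,-67 \right)} - 1654}{1711 + k} = \frac{\left(-16 - -41\right) - 1654}{1711 + 60} = \frac{\left(-16 + 41\right) - 1654}{1771} = \left(25 - 1654\right) \frac{1}{1771} = \left(-1629\right) \frac{1}{1771} = - \frac{1629}{1771}$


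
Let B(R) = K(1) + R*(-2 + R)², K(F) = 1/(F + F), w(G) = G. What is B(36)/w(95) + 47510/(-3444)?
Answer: 34703444/81795 ≈ 424.27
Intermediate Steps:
K(F) = 1/(2*F)
B(R) = ½ + R*(-2 + R)² (B(R) = (½)/1 + R*(-2 + R)² = (½)*1 + R*(-2 + R)² = ½ + R*(-2 + R)²)
B(36)/w(95) + 47510/(-3444) = (½ + 36*(-2 + 36)²)/95 + 47510/(-3444) = (½ + 36*34²)*(1/95) + 47510*(-1/3444) = (½ + 36*1156)*(1/95) - 23755/1722 = (½ + 41616)*(1/95) - 23755/1722 = (83233/2)*(1/95) - 23755/1722 = 83233/190 - 23755/1722 = 34703444/81795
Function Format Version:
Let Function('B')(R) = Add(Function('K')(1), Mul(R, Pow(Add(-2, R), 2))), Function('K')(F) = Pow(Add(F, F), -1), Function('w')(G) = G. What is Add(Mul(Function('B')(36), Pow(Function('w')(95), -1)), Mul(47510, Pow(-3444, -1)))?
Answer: Rational(34703444, 81795) ≈ 424.27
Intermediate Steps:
Function('K')(F) = Mul(Rational(1, 2), Pow(F, -1)) (Function('K')(F) = Pow(Mul(2, F), -1) = Mul(Rational(1, 2), Pow(F, -1)))
Function('B')(R) = Add(Rational(1, 2), Mul(R, Pow(Add(-2, R), 2))) (Function('B')(R) = Add(Mul(Rational(1, 2), Pow(1, -1)), Mul(R, Pow(Add(-2, R), 2))) = Add(Mul(Rational(1, 2), 1), Mul(R, Pow(Add(-2, R), 2))) = Add(Rational(1, 2), Mul(R, Pow(Add(-2, R), 2))))
Add(Mul(Function('B')(36), Pow(Function('w')(95), -1)), Mul(47510, Pow(-3444, -1))) = Add(Mul(Add(Rational(1, 2), Mul(36, Pow(Add(-2, 36), 2))), Pow(95, -1)), Mul(47510, Pow(-3444, -1))) = Add(Mul(Add(Rational(1, 2), Mul(36, Pow(34, 2))), Rational(1, 95)), Mul(47510, Rational(-1, 3444))) = Add(Mul(Add(Rational(1, 2), Mul(36, 1156)), Rational(1, 95)), Rational(-23755, 1722)) = Add(Mul(Add(Rational(1, 2), 41616), Rational(1, 95)), Rational(-23755, 1722)) = Add(Mul(Rational(83233, 2), Rational(1, 95)), Rational(-23755, 1722)) = Add(Rational(83233, 190), Rational(-23755, 1722)) = Rational(34703444, 81795)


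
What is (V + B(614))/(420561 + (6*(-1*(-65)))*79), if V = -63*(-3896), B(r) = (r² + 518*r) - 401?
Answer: 313365/150457 ≈ 2.0828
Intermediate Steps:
B(r) = -401 + r² + 518*r
V = 245448
(V + B(614))/(420561 + (6*(-1*(-65)))*79) = (245448 + (-401 + 614² + 518*614))/(420561 + (6*(-1*(-65)))*79) = (245448 + (-401 + 376996 + 318052))/(420561 + (6*65)*79) = (245448 + 694647)/(420561 + 390*79) = 940095/(420561 + 30810) = 940095/451371 = 940095*(1/451371) = 313365/150457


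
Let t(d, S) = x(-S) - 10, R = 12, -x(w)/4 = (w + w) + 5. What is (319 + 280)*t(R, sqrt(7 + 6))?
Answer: -17970 + 4792*sqrt(13) ≈ -692.20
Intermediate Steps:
x(w) = -20 - 8*w (x(w) = -4*((w + w) + 5) = -4*(2*w + 5) = -4*(5 + 2*w) = -20 - 8*w)
t(d, S) = -30 + 8*S (t(d, S) = (-20 - (-8)*S) - 10 = (-20 + 8*S) - 10 = -30 + 8*S)
(319 + 280)*t(R, sqrt(7 + 6)) = (319 + 280)*(-30 + 8*sqrt(7 + 6)) = 599*(-30 + 8*sqrt(13)) = -17970 + 4792*sqrt(13)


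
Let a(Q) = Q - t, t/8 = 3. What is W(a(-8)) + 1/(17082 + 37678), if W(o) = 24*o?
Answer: -42055679/54760 ≈ -768.00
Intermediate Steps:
t = 24 (t = 8*3 = 24)
a(Q) = -24 + Q (a(Q) = Q - 1*24 = Q - 24 = -24 + Q)
W(a(-8)) + 1/(17082 + 37678) = 24*(-24 - 8) + 1/(17082 + 37678) = 24*(-32) + 1/54760 = -768 + 1/54760 = -42055679/54760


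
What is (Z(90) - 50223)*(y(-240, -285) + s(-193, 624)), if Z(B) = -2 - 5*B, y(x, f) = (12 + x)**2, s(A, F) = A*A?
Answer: -4521882275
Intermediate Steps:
s(A, F) = A**2
(Z(90) - 50223)*(y(-240, -285) + s(-193, 624)) = ((-2 - 5*90) - 50223)*((12 - 240)**2 + (-193)**2) = ((-2 - 450) - 50223)*((-228)**2 + 37249) = (-452 - 50223)*(51984 + 37249) = -50675*89233 = -4521882275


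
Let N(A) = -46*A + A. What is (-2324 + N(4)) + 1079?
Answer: -1425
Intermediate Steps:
N(A) = -45*A
(-2324 + N(4)) + 1079 = (-2324 - 45*4) + 1079 = (-2324 - 180) + 1079 = -2504 + 1079 = -1425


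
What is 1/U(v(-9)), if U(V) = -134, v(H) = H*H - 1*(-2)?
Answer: -1/134 ≈ -0.0074627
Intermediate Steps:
v(H) = 2 + H**2 (v(H) = H**2 + 2 = 2 + H**2)
1/U(v(-9)) = 1/(-134) = -1/134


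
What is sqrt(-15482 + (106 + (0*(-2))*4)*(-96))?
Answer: I*sqrt(25658) ≈ 160.18*I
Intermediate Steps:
sqrt(-15482 + (106 + (0*(-2))*4)*(-96)) = sqrt(-15482 + (106 + 0*4)*(-96)) = sqrt(-15482 + (106 + 0)*(-96)) = sqrt(-15482 + 106*(-96)) = sqrt(-15482 - 10176) = sqrt(-25658) = I*sqrt(25658)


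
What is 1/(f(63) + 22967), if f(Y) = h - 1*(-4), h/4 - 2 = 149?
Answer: 1/23575 ≈ 4.2418e-5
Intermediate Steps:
h = 604 (h = 8 + 4*149 = 8 + 596 = 604)
f(Y) = 608 (f(Y) = 604 - 1*(-4) = 604 + 4 = 608)
1/(f(63) + 22967) = 1/(608 + 22967) = 1/23575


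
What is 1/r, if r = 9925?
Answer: 1/9925 ≈ 0.00010076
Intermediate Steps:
1/r = 1/9925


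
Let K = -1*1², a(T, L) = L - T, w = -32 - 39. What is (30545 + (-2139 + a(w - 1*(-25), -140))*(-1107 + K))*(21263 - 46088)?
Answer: -62179400925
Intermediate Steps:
w = -71
K = -1 (K = -1*1 = -1)
(30545 + (-2139 + a(w - 1*(-25), -140))*(-1107 + K))*(21263 - 46088) = (30545 + (-2139 + (-140 - (-71 - 1*(-25))))*(-1107 - 1))*(21263 - 46088) = (30545 + (-2139 + (-140 - (-71 + 25)))*(-1108))*(-24825) = (30545 + (-2139 + (-140 - 1*(-46)))*(-1108))*(-24825) = (30545 + (-2139 + (-140 + 46))*(-1108))*(-24825) = (30545 + (-2139 - 94)*(-1108))*(-24825) = (30545 - 2233*(-1108))*(-24825) = (30545 + 2474164)*(-24825) = 2504709*(-24825) = -62179400925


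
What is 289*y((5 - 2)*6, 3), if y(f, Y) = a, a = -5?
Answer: -1445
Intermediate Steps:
y(f, Y) = -5
289*y((5 - 2)*6, 3) = 289*(-5) = -1445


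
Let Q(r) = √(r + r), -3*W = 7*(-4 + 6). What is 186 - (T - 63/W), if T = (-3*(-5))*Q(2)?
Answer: 285/2 ≈ 142.50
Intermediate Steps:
W = -14/3 (W = -7*(-4 + 6)/3 = -7*2/3 = -⅓*14 = -14/3 ≈ -4.6667)
Q(r) = √2*√r (Q(r) = √(2*r) = √2*√r)
T = 30 (T = (-3*(-5))*(√2*√2) = 15*2 = 30)
186 - (T - 63/W) = 186 - (30 - 63/(-14/3)) = 186 - (30 - 63*(-3)/14) = 186 - (30 - 1*(-27/2)) = 186 - (30 + 27/2) = 186 - 1*87/2 = 186 - 87/2 = 285/2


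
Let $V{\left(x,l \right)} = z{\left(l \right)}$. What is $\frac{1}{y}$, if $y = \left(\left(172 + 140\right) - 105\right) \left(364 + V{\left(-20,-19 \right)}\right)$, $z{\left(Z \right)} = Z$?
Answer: $\frac{1}{71415} \approx 1.4003 \cdot 10^{-5}$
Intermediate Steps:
$V{\left(x,l \right)} = l$
$y = 71415$ ($y = \left(\left(172 + 140\right) - 105\right) \left(364 - 19\right) = \left(312 - 105\right) 345 = 207 \cdot 345 = 71415$)
$\frac{1}{y} = \frac{1}{71415}$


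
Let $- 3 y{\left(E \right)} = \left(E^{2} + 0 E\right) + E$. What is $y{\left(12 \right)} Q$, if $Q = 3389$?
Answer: $-176228$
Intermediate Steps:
$y{\left(E \right)} = - \frac{E}{3} - \frac{E^{2}}{3}$ ($y{\left(E \right)} = - \frac{\left(E^{2} + 0 E\right) + E}{3} = - \frac{\left(E^{2} + 0\right) + E}{3} = - \frac{E^{2} + E}{3} = - \frac{E + E^{2}}{3} = - \frac{E}{3} - \frac{E^{2}}{3}$)
$y{\left(12 \right)} Q = \left(- \frac{1}{3}\right) 12 \left(1 + 12\right) 3389 = \left(- \frac{1}{3}\right) 12 \cdot 13 \cdot 3389 = \left(-52\right) 3389 = -176228$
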